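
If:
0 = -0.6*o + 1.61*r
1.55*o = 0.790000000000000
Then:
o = 0.51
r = 0.19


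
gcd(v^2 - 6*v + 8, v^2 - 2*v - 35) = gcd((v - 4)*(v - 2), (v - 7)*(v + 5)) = 1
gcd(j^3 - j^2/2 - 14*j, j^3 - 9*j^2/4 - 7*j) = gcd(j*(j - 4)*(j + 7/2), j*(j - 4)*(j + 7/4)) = j^2 - 4*j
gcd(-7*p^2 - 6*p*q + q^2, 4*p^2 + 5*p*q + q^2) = p + q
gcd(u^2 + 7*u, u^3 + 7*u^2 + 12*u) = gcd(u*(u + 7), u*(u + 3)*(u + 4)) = u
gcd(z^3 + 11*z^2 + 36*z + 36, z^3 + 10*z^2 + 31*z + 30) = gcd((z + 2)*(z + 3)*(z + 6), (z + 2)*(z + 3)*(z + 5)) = z^2 + 5*z + 6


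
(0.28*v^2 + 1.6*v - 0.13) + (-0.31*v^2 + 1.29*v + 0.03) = -0.03*v^2 + 2.89*v - 0.1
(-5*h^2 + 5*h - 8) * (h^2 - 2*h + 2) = -5*h^4 + 15*h^3 - 28*h^2 + 26*h - 16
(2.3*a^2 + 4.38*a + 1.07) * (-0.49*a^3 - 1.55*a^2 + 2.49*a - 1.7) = -1.127*a^5 - 5.7112*a^4 - 1.5863*a^3 + 5.3377*a^2 - 4.7817*a - 1.819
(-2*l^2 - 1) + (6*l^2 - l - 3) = 4*l^2 - l - 4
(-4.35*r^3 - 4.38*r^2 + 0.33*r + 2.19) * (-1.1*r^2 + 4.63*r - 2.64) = 4.785*r^5 - 15.3225*r^4 - 9.1584*r^3 + 10.6821*r^2 + 9.2685*r - 5.7816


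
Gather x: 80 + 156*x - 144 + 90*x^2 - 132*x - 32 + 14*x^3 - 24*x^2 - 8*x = 14*x^3 + 66*x^2 + 16*x - 96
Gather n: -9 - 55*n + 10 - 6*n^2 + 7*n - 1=-6*n^2 - 48*n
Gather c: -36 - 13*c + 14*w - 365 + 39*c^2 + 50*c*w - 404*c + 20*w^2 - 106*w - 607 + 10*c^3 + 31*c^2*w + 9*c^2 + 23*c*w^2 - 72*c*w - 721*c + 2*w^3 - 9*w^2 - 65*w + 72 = 10*c^3 + c^2*(31*w + 48) + c*(23*w^2 - 22*w - 1138) + 2*w^3 + 11*w^2 - 157*w - 936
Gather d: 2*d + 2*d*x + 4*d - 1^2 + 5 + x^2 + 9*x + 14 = d*(2*x + 6) + x^2 + 9*x + 18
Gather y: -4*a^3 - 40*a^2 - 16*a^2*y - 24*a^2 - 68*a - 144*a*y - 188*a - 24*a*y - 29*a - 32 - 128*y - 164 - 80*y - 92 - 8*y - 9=-4*a^3 - 64*a^2 - 285*a + y*(-16*a^2 - 168*a - 216) - 297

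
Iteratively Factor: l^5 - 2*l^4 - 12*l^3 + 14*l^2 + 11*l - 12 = (l + 1)*(l^4 - 3*l^3 - 9*l^2 + 23*l - 12) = (l - 1)*(l + 1)*(l^3 - 2*l^2 - 11*l + 12) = (l - 1)*(l + 1)*(l + 3)*(l^2 - 5*l + 4) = (l - 4)*(l - 1)*(l + 1)*(l + 3)*(l - 1)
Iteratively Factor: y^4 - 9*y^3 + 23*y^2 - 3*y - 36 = (y - 3)*(y^3 - 6*y^2 + 5*y + 12) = (y - 4)*(y - 3)*(y^2 - 2*y - 3) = (y - 4)*(y - 3)*(y + 1)*(y - 3)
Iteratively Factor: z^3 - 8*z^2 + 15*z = (z - 5)*(z^2 - 3*z) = (z - 5)*(z - 3)*(z)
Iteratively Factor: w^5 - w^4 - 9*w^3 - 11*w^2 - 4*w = (w + 1)*(w^4 - 2*w^3 - 7*w^2 - 4*w) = (w + 1)^2*(w^3 - 3*w^2 - 4*w) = (w - 4)*(w + 1)^2*(w^2 + w) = w*(w - 4)*(w + 1)^2*(w + 1)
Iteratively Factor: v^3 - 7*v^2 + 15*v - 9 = (v - 1)*(v^2 - 6*v + 9) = (v - 3)*(v - 1)*(v - 3)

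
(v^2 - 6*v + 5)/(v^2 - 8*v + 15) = (v - 1)/(v - 3)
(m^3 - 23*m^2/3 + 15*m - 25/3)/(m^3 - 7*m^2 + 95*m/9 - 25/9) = 3*(m - 1)/(3*m - 1)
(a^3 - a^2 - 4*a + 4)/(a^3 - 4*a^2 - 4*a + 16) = (a - 1)/(a - 4)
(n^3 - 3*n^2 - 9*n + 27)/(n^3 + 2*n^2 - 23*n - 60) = (n^2 - 6*n + 9)/(n^2 - n - 20)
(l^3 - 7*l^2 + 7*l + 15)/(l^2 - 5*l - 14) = (-l^3 + 7*l^2 - 7*l - 15)/(-l^2 + 5*l + 14)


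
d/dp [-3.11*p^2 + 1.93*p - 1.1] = 1.93 - 6.22*p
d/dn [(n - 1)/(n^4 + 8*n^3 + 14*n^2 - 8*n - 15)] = (-3*n^2 - 18*n - 23)/(n^6 + 18*n^5 + 127*n^4 + 444*n^3 + 799*n^2 + 690*n + 225)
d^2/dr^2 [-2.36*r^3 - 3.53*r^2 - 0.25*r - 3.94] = -14.16*r - 7.06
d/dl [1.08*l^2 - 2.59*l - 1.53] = 2.16*l - 2.59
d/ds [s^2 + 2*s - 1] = 2*s + 2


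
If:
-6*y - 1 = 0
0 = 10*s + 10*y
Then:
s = 1/6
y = -1/6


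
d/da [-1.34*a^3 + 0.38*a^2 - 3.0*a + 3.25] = -4.02*a^2 + 0.76*a - 3.0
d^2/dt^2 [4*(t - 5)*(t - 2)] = 8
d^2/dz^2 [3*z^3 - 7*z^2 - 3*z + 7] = 18*z - 14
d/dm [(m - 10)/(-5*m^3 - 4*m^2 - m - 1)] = (-5*m^3 - 4*m^2 - m + (m - 10)*(15*m^2 + 8*m + 1) - 1)/(5*m^3 + 4*m^2 + m + 1)^2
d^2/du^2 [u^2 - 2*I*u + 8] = 2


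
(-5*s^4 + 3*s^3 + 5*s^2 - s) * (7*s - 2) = -35*s^5 + 31*s^4 + 29*s^3 - 17*s^2 + 2*s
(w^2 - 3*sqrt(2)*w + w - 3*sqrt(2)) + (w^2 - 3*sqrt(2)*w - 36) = 2*w^2 - 6*sqrt(2)*w + w - 36 - 3*sqrt(2)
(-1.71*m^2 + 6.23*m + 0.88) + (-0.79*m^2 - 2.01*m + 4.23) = -2.5*m^2 + 4.22*m + 5.11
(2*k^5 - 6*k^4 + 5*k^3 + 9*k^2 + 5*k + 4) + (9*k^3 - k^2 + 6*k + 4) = 2*k^5 - 6*k^4 + 14*k^3 + 8*k^2 + 11*k + 8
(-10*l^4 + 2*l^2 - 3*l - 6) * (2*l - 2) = -20*l^5 + 20*l^4 + 4*l^3 - 10*l^2 - 6*l + 12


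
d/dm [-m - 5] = -1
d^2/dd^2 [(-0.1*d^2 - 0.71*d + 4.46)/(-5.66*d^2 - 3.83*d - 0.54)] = (41.154992*d^3 - 859.106496*d^2 - 593.118192*d - 106.462024)/(181.321496*d^6 + 368.089044*d^5 + 300.975594*d^4 + 126.417959*d^3 + 28.714986*d^2 + 3.350484*d + 0.157464)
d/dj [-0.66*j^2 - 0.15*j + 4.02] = -1.32*j - 0.15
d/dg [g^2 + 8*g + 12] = 2*g + 8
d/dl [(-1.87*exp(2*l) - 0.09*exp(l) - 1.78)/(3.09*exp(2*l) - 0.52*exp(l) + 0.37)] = (1.2505*exp(2*l) + 9.6166*exp(l) - 0.9589)*exp(l)/(9.5481*exp(4*l) - 3.2136*exp(3*l) + 2.557*exp(2*l) - 0.3848*exp(l) + 0.1369)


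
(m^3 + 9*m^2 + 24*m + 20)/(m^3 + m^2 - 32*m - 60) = (m + 2)/(m - 6)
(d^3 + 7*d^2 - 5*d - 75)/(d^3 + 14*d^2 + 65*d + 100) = (d - 3)/(d + 4)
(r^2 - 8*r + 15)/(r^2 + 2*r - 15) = (r - 5)/(r + 5)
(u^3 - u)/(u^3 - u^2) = (u + 1)/u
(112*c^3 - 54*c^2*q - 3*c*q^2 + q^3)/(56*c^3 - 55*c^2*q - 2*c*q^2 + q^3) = (-2*c + q)/(-c + q)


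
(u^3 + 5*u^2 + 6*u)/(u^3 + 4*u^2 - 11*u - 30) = u*(u + 3)/(u^2 + 2*u - 15)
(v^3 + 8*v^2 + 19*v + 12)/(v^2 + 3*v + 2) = (v^2 + 7*v + 12)/(v + 2)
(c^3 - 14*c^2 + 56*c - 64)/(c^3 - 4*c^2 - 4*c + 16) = (c - 8)/(c + 2)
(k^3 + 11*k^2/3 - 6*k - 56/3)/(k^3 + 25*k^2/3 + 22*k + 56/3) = (3*k - 7)/(3*k + 7)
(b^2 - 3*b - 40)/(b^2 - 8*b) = (b + 5)/b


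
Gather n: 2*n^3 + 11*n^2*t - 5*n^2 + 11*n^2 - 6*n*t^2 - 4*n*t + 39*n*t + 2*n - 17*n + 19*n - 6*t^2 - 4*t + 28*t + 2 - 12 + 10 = 2*n^3 + n^2*(11*t + 6) + n*(-6*t^2 + 35*t + 4) - 6*t^2 + 24*t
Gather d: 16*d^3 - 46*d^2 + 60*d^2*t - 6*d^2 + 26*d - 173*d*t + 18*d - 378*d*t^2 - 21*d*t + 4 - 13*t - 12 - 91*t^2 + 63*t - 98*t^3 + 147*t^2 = 16*d^3 + d^2*(60*t - 52) + d*(-378*t^2 - 194*t + 44) - 98*t^3 + 56*t^2 + 50*t - 8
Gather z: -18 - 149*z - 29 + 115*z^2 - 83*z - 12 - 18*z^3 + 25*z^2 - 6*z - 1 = -18*z^3 + 140*z^2 - 238*z - 60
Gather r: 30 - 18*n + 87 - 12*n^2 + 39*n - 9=-12*n^2 + 21*n + 108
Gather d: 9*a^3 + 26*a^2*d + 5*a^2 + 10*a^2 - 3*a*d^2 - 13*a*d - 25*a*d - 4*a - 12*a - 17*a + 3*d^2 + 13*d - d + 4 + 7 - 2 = 9*a^3 + 15*a^2 - 33*a + d^2*(3 - 3*a) + d*(26*a^2 - 38*a + 12) + 9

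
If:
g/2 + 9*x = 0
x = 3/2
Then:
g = -27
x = 3/2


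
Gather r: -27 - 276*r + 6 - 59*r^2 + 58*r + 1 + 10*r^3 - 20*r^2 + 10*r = 10*r^3 - 79*r^2 - 208*r - 20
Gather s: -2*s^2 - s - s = -2*s^2 - 2*s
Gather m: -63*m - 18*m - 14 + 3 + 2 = -81*m - 9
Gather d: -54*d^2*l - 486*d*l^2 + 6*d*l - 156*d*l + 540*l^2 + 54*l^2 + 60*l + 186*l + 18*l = -54*d^2*l + d*(-486*l^2 - 150*l) + 594*l^2 + 264*l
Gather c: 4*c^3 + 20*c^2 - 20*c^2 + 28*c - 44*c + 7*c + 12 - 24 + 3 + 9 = 4*c^3 - 9*c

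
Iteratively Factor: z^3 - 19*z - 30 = (z + 3)*(z^2 - 3*z - 10) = (z - 5)*(z + 3)*(z + 2)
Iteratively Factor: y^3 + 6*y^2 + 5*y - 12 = (y + 4)*(y^2 + 2*y - 3) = (y + 3)*(y + 4)*(y - 1)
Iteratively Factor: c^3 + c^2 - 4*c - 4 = (c + 1)*(c^2 - 4) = (c + 1)*(c + 2)*(c - 2)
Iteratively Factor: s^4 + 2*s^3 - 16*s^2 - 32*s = (s)*(s^3 + 2*s^2 - 16*s - 32) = s*(s + 2)*(s^2 - 16) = s*(s - 4)*(s + 2)*(s + 4)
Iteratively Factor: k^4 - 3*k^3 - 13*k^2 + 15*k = (k + 3)*(k^3 - 6*k^2 + 5*k) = (k - 1)*(k + 3)*(k^2 - 5*k) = k*(k - 1)*(k + 3)*(k - 5)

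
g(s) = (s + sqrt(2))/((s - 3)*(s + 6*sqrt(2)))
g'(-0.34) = -0.04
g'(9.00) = -0.01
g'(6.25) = -0.04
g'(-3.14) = -0.03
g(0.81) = -0.11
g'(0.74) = -0.08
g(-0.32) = -0.04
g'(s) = -(s + sqrt(2))/((s - 3)*(s + 6*sqrt(2))^2) + 1/((s - 3)*(s + 6*sqrt(2))) - (s + sqrt(2))/((s - 3)^2*(s + 6*sqrt(2))) = (-(s - 3)*(s + sqrt(2)) + (s - 3)*(s + 6*sqrt(2)) - (s + sqrt(2))*(s + 6*sqrt(2)))/((s - 3)^2*(s + 6*sqrt(2))^2)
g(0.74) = -0.10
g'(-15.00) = -0.02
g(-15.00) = -0.12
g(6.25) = 0.16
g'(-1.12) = -0.03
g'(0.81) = -0.09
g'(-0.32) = -0.04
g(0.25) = -0.07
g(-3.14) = 0.05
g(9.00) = 0.10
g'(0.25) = -0.06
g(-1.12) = -0.00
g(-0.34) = -0.04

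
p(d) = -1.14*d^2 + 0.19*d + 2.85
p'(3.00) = -6.65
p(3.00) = -6.84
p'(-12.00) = 27.55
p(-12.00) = -163.59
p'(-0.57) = 1.49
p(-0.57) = 2.37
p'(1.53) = -3.30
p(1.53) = 0.47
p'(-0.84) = 2.11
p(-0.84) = 1.89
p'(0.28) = -0.45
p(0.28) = 2.81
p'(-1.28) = 3.11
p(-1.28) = 0.74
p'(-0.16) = 0.55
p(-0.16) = 2.79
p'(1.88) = -4.10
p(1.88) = -0.82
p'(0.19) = -0.24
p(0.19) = 2.84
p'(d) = 0.19 - 2.28*d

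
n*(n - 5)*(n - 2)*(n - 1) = n^4 - 8*n^3 + 17*n^2 - 10*n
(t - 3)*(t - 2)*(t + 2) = t^3 - 3*t^2 - 4*t + 12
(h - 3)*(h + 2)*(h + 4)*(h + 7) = h^4 + 10*h^3 + 11*h^2 - 94*h - 168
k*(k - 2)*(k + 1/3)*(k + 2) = k^4 + k^3/3 - 4*k^2 - 4*k/3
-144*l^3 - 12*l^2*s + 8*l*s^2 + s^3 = (-4*l + s)*(6*l + s)^2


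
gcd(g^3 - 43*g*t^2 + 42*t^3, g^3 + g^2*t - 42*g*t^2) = -g^2 - g*t + 42*t^2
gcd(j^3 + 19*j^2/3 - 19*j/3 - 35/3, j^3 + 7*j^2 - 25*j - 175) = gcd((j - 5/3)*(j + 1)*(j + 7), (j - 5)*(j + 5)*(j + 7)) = j + 7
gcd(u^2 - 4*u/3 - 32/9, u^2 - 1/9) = 1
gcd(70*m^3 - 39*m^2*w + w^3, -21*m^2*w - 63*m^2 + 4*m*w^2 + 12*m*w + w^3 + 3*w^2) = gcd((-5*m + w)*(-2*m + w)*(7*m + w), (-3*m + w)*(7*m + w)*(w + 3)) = 7*m + w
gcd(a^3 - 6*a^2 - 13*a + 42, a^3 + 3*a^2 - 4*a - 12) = a^2 + a - 6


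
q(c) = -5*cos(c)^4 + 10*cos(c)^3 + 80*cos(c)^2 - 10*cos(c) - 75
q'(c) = 20*sin(c)*cos(c)^3 - 30*sin(c)*cos(c)^2 - 160*sin(c)*cos(c) + 10*sin(c)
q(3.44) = -5.26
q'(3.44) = -34.71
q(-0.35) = -9.40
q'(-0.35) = 51.50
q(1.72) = -71.78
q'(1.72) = 32.69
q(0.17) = -2.29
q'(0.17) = -26.68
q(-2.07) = -53.24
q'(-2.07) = -68.07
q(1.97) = -59.73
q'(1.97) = 61.26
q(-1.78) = -69.57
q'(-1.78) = -40.85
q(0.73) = -35.43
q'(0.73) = -78.43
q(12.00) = -23.00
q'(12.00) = 72.09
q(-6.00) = -6.25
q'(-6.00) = -42.91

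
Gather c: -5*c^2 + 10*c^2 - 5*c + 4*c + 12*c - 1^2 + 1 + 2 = 5*c^2 + 11*c + 2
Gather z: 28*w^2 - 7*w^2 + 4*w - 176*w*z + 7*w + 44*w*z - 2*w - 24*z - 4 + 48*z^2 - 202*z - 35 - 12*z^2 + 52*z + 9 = 21*w^2 + 9*w + 36*z^2 + z*(-132*w - 174) - 30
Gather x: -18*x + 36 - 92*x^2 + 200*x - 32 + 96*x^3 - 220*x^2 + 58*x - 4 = 96*x^3 - 312*x^2 + 240*x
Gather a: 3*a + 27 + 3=3*a + 30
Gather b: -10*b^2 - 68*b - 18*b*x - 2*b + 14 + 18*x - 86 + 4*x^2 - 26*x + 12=-10*b^2 + b*(-18*x - 70) + 4*x^2 - 8*x - 60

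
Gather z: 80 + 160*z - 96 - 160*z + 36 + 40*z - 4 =40*z + 16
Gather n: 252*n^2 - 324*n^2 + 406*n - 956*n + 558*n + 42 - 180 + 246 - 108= -72*n^2 + 8*n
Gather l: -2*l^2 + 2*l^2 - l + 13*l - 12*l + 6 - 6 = 0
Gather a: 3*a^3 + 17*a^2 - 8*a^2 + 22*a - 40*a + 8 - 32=3*a^3 + 9*a^2 - 18*a - 24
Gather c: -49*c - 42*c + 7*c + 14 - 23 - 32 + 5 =-84*c - 36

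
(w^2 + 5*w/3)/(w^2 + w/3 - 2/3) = w*(3*w + 5)/(3*w^2 + w - 2)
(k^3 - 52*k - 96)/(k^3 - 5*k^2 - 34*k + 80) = (k^2 + 8*k + 12)/(k^2 + 3*k - 10)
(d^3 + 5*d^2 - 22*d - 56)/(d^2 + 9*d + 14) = d - 4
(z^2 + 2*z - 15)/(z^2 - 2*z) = (z^2 + 2*z - 15)/(z*(z - 2))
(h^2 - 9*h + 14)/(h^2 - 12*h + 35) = (h - 2)/(h - 5)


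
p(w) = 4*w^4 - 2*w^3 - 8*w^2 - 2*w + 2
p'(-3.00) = -440.00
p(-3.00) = 314.00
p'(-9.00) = -12008.00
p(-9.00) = 27074.00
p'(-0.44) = 2.52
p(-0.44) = 1.65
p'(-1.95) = -112.25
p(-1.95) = 48.15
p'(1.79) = 41.90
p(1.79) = 2.38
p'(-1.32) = -28.13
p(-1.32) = 7.44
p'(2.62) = 202.65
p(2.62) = 94.36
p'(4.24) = 1041.89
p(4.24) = 990.03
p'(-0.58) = 2.14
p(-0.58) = 1.31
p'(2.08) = 82.74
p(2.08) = 20.10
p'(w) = 16*w^3 - 6*w^2 - 16*w - 2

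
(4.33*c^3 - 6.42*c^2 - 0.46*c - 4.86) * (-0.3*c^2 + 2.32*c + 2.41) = -1.299*c^5 + 11.9716*c^4 - 4.3211*c^3 - 15.0814*c^2 - 12.3838*c - 11.7126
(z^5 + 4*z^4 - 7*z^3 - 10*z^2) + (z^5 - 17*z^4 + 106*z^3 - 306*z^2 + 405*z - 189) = 2*z^5 - 13*z^4 + 99*z^3 - 316*z^2 + 405*z - 189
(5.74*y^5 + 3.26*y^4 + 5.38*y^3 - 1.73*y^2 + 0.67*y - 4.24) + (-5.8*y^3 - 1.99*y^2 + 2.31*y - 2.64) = 5.74*y^5 + 3.26*y^4 - 0.42*y^3 - 3.72*y^2 + 2.98*y - 6.88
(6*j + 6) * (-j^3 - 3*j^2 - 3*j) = -6*j^4 - 24*j^3 - 36*j^2 - 18*j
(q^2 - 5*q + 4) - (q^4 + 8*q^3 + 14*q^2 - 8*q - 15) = -q^4 - 8*q^3 - 13*q^2 + 3*q + 19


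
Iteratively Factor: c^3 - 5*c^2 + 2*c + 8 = (c - 4)*(c^2 - c - 2) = (c - 4)*(c + 1)*(c - 2)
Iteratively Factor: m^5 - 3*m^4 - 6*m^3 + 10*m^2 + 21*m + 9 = (m + 1)*(m^4 - 4*m^3 - 2*m^2 + 12*m + 9) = (m - 3)*(m + 1)*(m^3 - m^2 - 5*m - 3) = (m - 3)*(m + 1)^2*(m^2 - 2*m - 3) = (m - 3)*(m + 1)^3*(m - 3)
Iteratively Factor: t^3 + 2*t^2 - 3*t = (t - 1)*(t^2 + 3*t) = (t - 1)*(t + 3)*(t)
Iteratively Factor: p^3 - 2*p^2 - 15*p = (p)*(p^2 - 2*p - 15) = p*(p + 3)*(p - 5)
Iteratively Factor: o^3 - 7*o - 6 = (o + 2)*(o^2 - 2*o - 3) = (o - 3)*(o + 2)*(o + 1)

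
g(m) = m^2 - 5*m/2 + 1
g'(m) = 2*m - 5/2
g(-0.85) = 3.85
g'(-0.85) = -4.20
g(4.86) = 12.47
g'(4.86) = 7.22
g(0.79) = -0.35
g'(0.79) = -0.92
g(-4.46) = 32.04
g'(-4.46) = -11.42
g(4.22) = 8.26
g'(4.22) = 5.94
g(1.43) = -0.53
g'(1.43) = 0.36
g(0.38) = 0.19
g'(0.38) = -1.74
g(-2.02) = 10.13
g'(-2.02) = -6.54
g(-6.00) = 52.00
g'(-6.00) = -14.50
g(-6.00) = 52.00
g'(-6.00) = -14.50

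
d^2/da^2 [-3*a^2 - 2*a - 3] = -6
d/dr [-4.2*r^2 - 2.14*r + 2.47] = -8.4*r - 2.14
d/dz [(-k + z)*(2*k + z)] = k + 2*z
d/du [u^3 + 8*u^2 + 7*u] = 3*u^2 + 16*u + 7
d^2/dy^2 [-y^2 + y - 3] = -2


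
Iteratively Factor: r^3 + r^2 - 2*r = (r - 1)*(r^2 + 2*r) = (r - 1)*(r + 2)*(r)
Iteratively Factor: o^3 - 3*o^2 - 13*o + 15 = (o + 3)*(o^2 - 6*o + 5) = (o - 1)*(o + 3)*(o - 5)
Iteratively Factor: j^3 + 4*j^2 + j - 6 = (j + 3)*(j^2 + j - 2) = (j - 1)*(j + 3)*(j + 2)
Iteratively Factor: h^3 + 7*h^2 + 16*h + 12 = (h + 2)*(h^2 + 5*h + 6) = (h + 2)^2*(h + 3)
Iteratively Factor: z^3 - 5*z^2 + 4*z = (z - 1)*(z^2 - 4*z) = (z - 4)*(z - 1)*(z)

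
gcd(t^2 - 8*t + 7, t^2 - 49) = t - 7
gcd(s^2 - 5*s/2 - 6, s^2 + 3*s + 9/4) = s + 3/2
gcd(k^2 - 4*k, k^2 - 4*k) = k^2 - 4*k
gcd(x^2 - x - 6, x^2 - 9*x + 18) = x - 3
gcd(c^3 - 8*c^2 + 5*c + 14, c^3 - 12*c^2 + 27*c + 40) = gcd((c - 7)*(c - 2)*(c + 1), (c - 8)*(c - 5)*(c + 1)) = c + 1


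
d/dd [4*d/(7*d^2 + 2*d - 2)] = 4*(-7*d^2 - 2)/(49*d^4 + 28*d^3 - 24*d^2 - 8*d + 4)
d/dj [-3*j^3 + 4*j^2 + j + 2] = -9*j^2 + 8*j + 1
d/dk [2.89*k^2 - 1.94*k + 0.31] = 5.78*k - 1.94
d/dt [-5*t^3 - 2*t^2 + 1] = t*(-15*t - 4)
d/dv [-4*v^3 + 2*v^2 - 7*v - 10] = -12*v^2 + 4*v - 7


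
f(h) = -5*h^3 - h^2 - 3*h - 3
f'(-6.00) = -531.00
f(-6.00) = 1059.00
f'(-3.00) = -132.00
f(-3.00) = 132.00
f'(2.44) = -97.18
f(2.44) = -88.91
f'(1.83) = -56.89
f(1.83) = -42.48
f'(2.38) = -92.73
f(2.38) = -83.21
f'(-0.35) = -4.14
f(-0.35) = -1.86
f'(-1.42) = -30.41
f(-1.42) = 13.56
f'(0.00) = -3.00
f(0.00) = -3.00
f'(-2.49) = -91.02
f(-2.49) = 75.46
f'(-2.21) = -71.84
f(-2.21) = 52.72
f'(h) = -15*h^2 - 2*h - 3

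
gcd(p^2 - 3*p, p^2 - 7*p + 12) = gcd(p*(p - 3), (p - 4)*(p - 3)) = p - 3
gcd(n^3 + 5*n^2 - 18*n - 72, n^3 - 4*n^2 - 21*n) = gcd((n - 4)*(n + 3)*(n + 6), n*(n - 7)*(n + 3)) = n + 3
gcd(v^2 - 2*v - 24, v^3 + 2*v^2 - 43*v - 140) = v + 4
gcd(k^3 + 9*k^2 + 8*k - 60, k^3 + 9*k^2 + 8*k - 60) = k^3 + 9*k^2 + 8*k - 60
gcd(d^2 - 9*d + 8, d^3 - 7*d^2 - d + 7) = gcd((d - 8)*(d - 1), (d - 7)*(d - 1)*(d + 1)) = d - 1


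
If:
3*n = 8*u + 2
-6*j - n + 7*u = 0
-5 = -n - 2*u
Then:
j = 47/84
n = 22/7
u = 13/14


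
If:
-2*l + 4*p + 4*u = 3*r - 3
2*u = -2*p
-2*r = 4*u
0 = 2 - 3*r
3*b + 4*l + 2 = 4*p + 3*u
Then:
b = -11/9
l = 1/2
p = 1/3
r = 2/3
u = -1/3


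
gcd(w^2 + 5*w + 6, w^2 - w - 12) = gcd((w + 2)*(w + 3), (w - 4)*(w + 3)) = w + 3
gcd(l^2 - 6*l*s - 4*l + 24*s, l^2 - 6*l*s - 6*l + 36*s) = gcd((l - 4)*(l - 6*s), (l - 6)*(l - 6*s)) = -l + 6*s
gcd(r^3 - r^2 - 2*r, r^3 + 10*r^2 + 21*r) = r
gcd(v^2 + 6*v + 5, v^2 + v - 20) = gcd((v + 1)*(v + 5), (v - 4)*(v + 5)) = v + 5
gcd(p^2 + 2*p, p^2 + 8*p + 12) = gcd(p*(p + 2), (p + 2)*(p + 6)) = p + 2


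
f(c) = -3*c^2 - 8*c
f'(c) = -6*c - 8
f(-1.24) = 5.31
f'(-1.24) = -0.56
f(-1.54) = 5.21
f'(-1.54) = 1.24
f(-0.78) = 4.41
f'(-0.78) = -3.32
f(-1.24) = 5.31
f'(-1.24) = -0.56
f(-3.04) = -3.40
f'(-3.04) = 10.24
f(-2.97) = -2.70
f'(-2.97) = 9.82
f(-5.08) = -36.78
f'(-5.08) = 22.48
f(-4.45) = -23.81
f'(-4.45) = 18.70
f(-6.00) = -60.00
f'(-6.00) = 28.00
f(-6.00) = -60.00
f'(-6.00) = 28.00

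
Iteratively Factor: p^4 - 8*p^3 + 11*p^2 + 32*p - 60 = (p - 2)*(p^3 - 6*p^2 - p + 30) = (p - 5)*(p - 2)*(p^2 - p - 6) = (p - 5)*(p - 2)*(p + 2)*(p - 3)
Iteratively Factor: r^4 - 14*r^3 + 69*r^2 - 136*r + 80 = (r - 4)*(r^3 - 10*r^2 + 29*r - 20) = (r - 4)^2*(r^2 - 6*r + 5) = (r - 4)^2*(r - 1)*(r - 5)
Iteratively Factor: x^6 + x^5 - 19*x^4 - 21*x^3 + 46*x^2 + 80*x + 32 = (x + 1)*(x^5 - 19*x^3 - 2*x^2 + 48*x + 32) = (x - 4)*(x + 1)*(x^4 + 4*x^3 - 3*x^2 - 14*x - 8) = (x - 4)*(x + 1)^2*(x^3 + 3*x^2 - 6*x - 8) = (x - 4)*(x - 2)*(x + 1)^2*(x^2 + 5*x + 4) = (x - 4)*(x - 2)*(x + 1)^2*(x + 4)*(x + 1)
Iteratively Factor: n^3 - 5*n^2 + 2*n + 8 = (n - 4)*(n^2 - n - 2) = (n - 4)*(n - 2)*(n + 1)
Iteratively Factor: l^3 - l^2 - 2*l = (l - 2)*(l^2 + l) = l*(l - 2)*(l + 1)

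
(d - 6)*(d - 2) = d^2 - 8*d + 12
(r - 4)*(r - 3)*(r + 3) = r^3 - 4*r^2 - 9*r + 36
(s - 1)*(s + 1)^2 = s^3 + s^2 - s - 1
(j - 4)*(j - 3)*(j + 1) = j^3 - 6*j^2 + 5*j + 12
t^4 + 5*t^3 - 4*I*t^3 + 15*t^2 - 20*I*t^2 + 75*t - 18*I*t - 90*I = (t + 5)*(t - 6*I)*(t - I)*(t + 3*I)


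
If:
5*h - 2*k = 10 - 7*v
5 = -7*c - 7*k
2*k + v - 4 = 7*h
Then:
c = 305/14 - 27*v/2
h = 4*v - 7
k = 27*v/2 - 45/2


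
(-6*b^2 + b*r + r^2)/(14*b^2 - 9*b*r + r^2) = (3*b + r)/(-7*b + r)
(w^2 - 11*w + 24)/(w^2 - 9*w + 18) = (w - 8)/(w - 6)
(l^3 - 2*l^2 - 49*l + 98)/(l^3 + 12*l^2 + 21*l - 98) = (l - 7)/(l + 7)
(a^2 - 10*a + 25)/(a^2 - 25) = (a - 5)/(a + 5)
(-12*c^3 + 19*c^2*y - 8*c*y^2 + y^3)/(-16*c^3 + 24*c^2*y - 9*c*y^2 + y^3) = (-3*c + y)/(-4*c + y)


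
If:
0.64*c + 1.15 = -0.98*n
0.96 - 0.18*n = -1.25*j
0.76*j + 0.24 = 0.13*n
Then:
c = 23.80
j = -3.18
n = -16.72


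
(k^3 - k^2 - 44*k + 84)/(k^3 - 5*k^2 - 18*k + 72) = (k^2 + 5*k - 14)/(k^2 + k - 12)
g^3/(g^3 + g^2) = g/(g + 1)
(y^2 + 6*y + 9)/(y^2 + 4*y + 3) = (y + 3)/(y + 1)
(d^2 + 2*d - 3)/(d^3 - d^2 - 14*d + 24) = (d^2 + 2*d - 3)/(d^3 - d^2 - 14*d + 24)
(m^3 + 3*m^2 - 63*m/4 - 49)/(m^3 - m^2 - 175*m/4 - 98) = (m - 4)/(m - 8)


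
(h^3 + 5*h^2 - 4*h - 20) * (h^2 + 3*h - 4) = h^5 + 8*h^4 + 7*h^3 - 52*h^2 - 44*h + 80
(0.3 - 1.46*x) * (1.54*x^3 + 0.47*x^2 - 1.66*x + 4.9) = -2.2484*x^4 - 0.2242*x^3 + 2.5646*x^2 - 7.652*x + 1.47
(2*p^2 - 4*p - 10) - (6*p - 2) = 2*p^2 - 10*p - 8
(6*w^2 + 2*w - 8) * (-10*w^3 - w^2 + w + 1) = -60*w^5 - 26*w^4 + 84*w^3 + 16*w^2 - 6*w - 8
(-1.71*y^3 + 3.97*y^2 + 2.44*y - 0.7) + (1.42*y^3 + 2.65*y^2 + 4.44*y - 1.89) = -0.29*y^3 + 6.62*y^2 + 6.88*y - 2.59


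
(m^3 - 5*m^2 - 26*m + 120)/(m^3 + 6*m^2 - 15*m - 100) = (m - 6)/(m + 5)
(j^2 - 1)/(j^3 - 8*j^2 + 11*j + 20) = (j - 1)/(j^2 - 9*j + 20)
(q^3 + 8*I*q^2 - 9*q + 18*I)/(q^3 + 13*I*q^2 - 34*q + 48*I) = (q + 3*I)/(q + 8*I)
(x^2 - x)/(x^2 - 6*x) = (x - 1)/(x - 6)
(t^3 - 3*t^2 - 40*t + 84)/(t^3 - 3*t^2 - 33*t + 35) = (t^2 + 4*t - 12)/(t^2 + 4*t - 5)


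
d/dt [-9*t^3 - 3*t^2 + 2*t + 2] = -27*t^2 - 6*t + 2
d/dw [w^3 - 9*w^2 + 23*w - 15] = 3*w^2 - 18*w + 23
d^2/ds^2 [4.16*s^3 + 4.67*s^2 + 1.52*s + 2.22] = 24.96*s + 9.34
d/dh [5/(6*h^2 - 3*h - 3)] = 5*(1 - 4*h)/(3*(-2*h^2 + h + 1)^2)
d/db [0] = 0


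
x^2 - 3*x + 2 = (x - 2)*(x - 1)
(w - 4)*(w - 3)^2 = w^3 - 10*w^2 + 33*w - 36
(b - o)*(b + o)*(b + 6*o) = b^3 + 6*b^2*o - b*o^2 - 6*o^3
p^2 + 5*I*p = p*(p + 5*I)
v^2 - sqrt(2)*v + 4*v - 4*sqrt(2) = (v + 4)*(v - sqrt(2))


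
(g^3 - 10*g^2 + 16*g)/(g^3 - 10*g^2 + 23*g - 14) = g*(g - 8)/(g^2 - 8*g + 7)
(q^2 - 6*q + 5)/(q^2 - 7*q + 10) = (q - 1)/(q - 2)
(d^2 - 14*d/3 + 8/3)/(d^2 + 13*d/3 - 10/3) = (d - 4)/(d + 5)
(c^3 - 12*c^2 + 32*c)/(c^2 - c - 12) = c*(c - 8)/(c + 3)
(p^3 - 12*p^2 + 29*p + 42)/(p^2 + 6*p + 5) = (p^2 - 13*p + 42)/(p + 5)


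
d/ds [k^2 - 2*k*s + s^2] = -2*k + 2*s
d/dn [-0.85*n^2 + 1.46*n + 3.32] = 1.46 - 1.7*n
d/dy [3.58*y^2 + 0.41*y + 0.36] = 7.16*y + 0.41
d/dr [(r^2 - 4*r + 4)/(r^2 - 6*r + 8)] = -2/(r^2 - 8*r + 16)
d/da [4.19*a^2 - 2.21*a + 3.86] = 8.38*a - 2.21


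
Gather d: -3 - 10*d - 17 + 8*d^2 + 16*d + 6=8*d^2 + 6*d - 14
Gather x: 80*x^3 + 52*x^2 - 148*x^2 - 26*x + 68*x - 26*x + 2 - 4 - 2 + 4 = 80*x^3 - 96*x^2 + 16*x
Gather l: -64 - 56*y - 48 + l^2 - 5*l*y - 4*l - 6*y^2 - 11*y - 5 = l^2 + l*(-5*y - 4) - 6*y^2 - 67*y - 117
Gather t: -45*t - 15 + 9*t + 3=-36*t - 12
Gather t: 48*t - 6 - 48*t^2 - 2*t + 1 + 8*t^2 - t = -40*t^2 + 45*t - 5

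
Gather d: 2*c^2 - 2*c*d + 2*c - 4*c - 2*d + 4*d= 2*c^2 - 2*c + d*(2 - 2*c)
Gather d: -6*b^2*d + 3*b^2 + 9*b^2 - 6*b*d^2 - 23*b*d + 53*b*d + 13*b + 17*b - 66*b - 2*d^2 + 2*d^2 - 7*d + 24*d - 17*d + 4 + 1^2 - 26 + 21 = 12*b^2 - 6*b*d^2 - 36*b + d*(-6*b^2 + 30*b)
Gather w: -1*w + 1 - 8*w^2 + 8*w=-8*w^2 + 7*w + 1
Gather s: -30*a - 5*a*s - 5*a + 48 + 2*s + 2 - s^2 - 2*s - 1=-5*a*s - 35*a - s^2 + 49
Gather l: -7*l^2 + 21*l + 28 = -7*l^2 + 21*l + 28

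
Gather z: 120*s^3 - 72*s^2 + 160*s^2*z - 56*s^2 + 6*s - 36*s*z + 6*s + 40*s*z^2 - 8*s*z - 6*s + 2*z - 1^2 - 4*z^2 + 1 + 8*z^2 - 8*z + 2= 120*s^3 - 128*s^2 + 6*s + z^2*(40*s + 4) + z*(160*s^2 - 44*s - 6) + 2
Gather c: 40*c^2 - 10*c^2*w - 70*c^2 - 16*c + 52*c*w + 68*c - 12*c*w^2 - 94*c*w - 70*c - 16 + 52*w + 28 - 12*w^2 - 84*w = c^2*(-10*w - 30) + c*(-12*w^2 - 42*w - 18) - 12*w^2 - 32*w + 12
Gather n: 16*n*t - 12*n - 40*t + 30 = n*(16*t - 12) - 40*t + 30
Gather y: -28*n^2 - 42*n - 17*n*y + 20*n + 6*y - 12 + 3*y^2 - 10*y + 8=-28*n^2 - 22*n + 3*y^2 + y*(-17*n - 4) - 4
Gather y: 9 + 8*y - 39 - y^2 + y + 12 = -y^2 + 9*y - 18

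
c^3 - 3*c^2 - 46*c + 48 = (c - 8)*(c - 1)*(c + 6)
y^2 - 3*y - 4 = (y - 4)*(y + 1)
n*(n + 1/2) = n^2 + n/2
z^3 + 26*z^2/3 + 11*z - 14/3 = (z - 1/3)*(z + 2)*(z + 7)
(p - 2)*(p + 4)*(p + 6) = p^3 + 8*p^2 + 4*p - 48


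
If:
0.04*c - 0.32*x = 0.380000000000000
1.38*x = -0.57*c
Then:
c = 2.21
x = -0.91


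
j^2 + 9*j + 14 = (j + 2)*(j + 7)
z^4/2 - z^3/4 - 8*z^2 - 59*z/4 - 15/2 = (z/2 + 1)*(z - 5)*(z + 1)*(z + 3/2)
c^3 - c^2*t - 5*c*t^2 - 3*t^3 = (c - 3*t)*(c + t)^2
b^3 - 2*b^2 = b^2*(b - 2)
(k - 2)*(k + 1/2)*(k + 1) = k^3 - k^2/2 - 5*k/2 - 1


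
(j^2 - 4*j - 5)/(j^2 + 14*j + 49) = (j^2 - 4*j - 5)/(j^2 + 14*j + 49)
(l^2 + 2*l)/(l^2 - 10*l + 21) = l*(l + 2)/(l^2 - 10*l + 21)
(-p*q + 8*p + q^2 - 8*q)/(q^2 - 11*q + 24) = (-p + q)/(q - 3)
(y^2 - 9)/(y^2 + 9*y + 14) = (y^2 - 9)/(y^2 + 9*y + 14)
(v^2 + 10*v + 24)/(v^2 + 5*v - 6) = (v + 4)/(v - 1)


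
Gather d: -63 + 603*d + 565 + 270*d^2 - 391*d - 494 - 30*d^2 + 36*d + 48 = 240*d^2 + 248*d + 56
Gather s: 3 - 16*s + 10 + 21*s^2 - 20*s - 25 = 21*s^2 - 36*s - 12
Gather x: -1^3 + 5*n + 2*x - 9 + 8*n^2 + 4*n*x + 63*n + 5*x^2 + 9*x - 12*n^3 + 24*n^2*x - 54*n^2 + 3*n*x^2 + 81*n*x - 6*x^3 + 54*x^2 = -12*n^3 - 46*n^2 + 68*n - 6*x^3 + x^2*(3*n + 59) + x*(24*n^2 + 85*n + 11) - 10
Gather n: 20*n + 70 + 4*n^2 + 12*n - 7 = 4*n^2 + 32*n + 63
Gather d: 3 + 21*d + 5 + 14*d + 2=35*d + 10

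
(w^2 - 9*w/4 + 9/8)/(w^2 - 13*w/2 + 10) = (8*w^2 - 18*w + 9)/(4*(2*w^2 - 13*w + 20))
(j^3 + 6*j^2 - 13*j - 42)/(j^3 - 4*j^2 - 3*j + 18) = (j + 7)/(j - 3)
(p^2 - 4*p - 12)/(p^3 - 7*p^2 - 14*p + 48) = (p^2 - 4*p - 12)/(p^3 - 7*p^2 - 14*p + 48)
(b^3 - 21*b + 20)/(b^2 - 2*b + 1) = (b^2 + b - 20)/(b - 1)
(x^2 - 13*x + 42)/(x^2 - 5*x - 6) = (x - 7)/(x + 1)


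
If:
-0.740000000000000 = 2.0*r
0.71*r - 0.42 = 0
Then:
No Solution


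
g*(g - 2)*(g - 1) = g^3 - 3*g^2 + 2*g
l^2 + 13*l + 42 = (l + 6)*(l + 7)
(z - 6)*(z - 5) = z^2 - 11*z + 30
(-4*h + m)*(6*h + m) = -24*h^2 + 2*h*m + m^2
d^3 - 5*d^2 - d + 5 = (d - 5)*(d - 1)*(d + 1)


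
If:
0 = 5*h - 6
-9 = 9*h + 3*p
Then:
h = 6/5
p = -33/5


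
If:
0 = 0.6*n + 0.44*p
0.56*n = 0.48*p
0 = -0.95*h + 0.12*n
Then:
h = 0.00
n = 0.00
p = 0.00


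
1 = 1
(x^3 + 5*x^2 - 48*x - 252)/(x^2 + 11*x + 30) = (x^2 - x - 42)/(x + 5)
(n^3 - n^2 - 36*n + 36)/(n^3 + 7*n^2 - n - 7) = (n^2 - 36)/(n^2 + 8*n + 7)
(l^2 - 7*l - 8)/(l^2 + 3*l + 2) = (l - 8)/(l + 2)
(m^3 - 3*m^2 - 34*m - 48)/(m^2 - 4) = (m^2 - 5*m - 24)/(m - 2)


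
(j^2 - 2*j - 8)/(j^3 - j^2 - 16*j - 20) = (j - 4)/(j^2 - 3*j - 10)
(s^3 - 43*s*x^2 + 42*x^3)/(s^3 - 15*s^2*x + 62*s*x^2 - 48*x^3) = (-s - 7*x)/(-s + 8*x)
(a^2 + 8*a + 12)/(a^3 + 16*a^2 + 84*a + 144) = (a + 2)/(a^2 + 10*a + 24)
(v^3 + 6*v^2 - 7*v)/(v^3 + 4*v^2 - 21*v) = (v - 1)/(v - 3)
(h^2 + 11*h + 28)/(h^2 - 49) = (h + 4)/(h - 7)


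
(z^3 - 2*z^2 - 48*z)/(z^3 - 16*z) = (z^2 - 2*z - 48)/(z^2 - 16)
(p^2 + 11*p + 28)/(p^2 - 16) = (p + 7)/(p - 4)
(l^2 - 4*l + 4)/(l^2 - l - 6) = (-l^2 + 4*l - 4)/(-l^2 + l + 6)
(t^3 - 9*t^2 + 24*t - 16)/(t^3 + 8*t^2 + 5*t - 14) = (t^2 - 8*t + 16)/(t^2 + 9*t + 14)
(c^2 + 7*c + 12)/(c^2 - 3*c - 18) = (c + 4)/(c - 6)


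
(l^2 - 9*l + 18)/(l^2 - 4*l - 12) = (l - 3)/(l + 2)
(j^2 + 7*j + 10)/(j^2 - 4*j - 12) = (j + 5)/(j - 6)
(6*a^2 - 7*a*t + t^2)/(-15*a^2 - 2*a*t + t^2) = (-6*a^2 + 7*a*t - t^2)/(15*a^2 + 2*a*t - t^2)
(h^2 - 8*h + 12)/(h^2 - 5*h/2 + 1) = 2*(h - 6)/(2*h - 1)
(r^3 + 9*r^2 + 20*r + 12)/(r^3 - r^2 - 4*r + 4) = (r^2 + 7*r + 6)/(r^2 - 3*r + 2)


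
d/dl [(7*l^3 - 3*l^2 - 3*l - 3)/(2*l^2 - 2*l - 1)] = (14*l^4 - 28*l^3 - 9*l^2 + 18*l - 3)/(4*l^4 - 8*l^3 + 4*l + 1)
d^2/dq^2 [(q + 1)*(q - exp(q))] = -q*exp(q) - 3*exp(q) + 2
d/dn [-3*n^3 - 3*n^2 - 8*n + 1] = -9*n^2 - 6*n - 8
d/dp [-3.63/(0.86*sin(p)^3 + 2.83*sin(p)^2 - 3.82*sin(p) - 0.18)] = (9.3654*sin(p)^2 + 20.5458*sin(p) - 13.8666)*cos(p)/(0.86*sin(p)^3 + 2.83*sin(p)^2 - 3.82*sin(p) - 0.18)^2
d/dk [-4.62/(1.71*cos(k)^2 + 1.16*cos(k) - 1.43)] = -(15.8004*cos(k) + 5.3592)*sin(k)/(1.71*cos(k)^2 + 1.16*cos(k) - 1.43)^2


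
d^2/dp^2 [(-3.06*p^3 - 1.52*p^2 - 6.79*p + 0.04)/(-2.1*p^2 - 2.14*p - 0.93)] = (1.4210854715202e-14*p^5 + 5.6843418860808e-14*p^4 + 62.300832*p^3 + 17.670312*p^2 - 64.764216*p - 24.607748)/(9.261*p^6 + 28.3122*p^5 + 41.15538*p^4 + 34.876864*p^3 + 18.225954*p^2 + 5.552658*p + 0.804357)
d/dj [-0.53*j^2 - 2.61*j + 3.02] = -1.06*j - 2.61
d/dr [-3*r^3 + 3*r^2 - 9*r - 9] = -9*r^2 + 6*r - 9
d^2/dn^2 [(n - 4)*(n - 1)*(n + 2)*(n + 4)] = 12*n^2 + 6*n - 36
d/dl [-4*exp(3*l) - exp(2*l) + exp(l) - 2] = (-12*exp(2*l) - 2*exp(l) + 1)*exp(l)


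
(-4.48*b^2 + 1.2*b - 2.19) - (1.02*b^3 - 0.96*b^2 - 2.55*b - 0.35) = -1.02*b^3 - 3.52*b^2 + 3.75*b - 1.84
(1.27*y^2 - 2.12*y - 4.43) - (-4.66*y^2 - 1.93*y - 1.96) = 5.93*y^2 - 0.19*y - 2.47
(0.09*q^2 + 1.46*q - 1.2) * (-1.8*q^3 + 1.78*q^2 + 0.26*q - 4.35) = -0.162*q^5 - 2.4678*q^4 + 4.7822*q^3 - 2.1479*q^2 - 6.663*q + 5.22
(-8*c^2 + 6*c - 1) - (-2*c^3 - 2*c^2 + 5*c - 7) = 2*c^3 - 6*c^2 + c + 6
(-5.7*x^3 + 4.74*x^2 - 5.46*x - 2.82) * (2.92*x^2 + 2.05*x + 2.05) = -16.644*x^5 + 2.1558*x^4 - 17.9112*x^3 - 9.7104*x^2 - 16.974*x - 5.781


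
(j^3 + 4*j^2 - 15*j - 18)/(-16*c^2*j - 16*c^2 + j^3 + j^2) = (-j^2 - 3*j + 18)/(16*c^2 - j^2)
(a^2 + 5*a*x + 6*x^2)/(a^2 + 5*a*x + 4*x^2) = (a^2 + 5*a*x + 6*x^2)/(a^2 + 5*a*x + 4*x^2)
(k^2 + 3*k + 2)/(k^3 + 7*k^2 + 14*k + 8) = 1/(k + 4)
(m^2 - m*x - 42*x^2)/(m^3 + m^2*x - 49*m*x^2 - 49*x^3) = (m + 6*x)/(m^2 + 8*m*x + 7*x^2)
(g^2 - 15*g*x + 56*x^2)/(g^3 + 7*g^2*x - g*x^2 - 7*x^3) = (g^2 - 15*g*x + 56*x^2)/(g^3 + 7*g^2*x - g*x^2 - 7*x^3)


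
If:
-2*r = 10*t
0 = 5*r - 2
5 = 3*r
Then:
No Solution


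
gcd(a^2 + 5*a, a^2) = a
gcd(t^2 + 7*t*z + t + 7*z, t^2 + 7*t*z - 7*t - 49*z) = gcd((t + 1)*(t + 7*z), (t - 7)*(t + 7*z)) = t + 7*z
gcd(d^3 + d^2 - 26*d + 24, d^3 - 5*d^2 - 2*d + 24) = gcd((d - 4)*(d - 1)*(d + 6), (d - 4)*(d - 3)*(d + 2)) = d - 4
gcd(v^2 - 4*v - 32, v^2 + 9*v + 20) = v + 4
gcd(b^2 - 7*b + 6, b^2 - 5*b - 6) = b - 6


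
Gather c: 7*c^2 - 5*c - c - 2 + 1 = 7*c^2 - 6*c - 1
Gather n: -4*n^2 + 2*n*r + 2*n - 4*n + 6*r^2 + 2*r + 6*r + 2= -4*n^2 + n*(2*r - 2) + 6*r^2 + 8*r + 2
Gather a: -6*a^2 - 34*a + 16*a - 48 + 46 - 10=-6*a^2 - 18*a - 12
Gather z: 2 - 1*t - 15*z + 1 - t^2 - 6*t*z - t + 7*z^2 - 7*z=-t^2 - 2*t + 7*z^2 + z*(-6*t - 22) + 3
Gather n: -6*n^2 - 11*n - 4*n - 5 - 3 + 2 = -6*n^2 - 15*n - 6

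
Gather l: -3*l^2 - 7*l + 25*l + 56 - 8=-3*l^2 + 18*l + 48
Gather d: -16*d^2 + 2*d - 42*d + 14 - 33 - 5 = -16*d^2 - 40*d - 24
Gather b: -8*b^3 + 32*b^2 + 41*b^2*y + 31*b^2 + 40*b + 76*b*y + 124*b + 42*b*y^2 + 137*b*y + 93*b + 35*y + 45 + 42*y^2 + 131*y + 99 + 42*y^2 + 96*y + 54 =-8*b^3 + b^2*(41*y + 63) + b*(42*y^2 + 213*y + 257) + 84*y^2 + 262*y + 198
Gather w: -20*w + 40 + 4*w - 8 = 32 - 16*w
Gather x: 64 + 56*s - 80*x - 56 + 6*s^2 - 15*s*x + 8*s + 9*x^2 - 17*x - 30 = 6*s^2 + 64*s + 9*x^2 + x*(-15*s - 97) - 22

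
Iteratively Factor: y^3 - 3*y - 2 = (y - 2)*(y^2 + 2*y + 1) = (y - 2)*(y + 1)*(y + 1)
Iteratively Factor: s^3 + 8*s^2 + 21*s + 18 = (s + 2)*(s^2 + 6*s + 9) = (s + 2)*(s + 3)*(s + 3)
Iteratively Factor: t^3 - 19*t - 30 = (t + 3)*(t^2 - 3*t - 10) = (t - 5)*(t + 3)*(t + 2)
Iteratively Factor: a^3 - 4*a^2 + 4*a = (a - 2)*(a^2 - 2*a) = (a - 2)^2*(a)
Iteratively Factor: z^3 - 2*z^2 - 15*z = (z + 3)*(z^2 - 5*z) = (z - 5)*(z + 3)*(z)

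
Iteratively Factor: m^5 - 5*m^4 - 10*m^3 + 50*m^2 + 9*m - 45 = (m - 1)*(m^4 - 4*m^3 - 14*m^2 + 36*m + 45) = (m - 1)*(m + 3)*(m^3 - 7*m^2 + 7*m + 15) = (m - 5)*(m - 1)*(m + 3)*(m^2 - 2*m - 3) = (m - 5)*(m - 3)*(m - 1)*(m + 3)*(m + 1)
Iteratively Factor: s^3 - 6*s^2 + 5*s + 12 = (s - 3)*(s^2 - 3*s - 4) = (s - 3)*(s + 1)*(s - 4)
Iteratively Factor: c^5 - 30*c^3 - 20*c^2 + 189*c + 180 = (c - 3)*(c^4 + 3*c^3 - 21*c^2 - 83*c - 60) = (c - 3)*(c + 4)*(c^3 - c^2 - 17*c - 15) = (c - 3)*(c + 1)*(c + 4)*(c^2 - 2*c - 15) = (c - 3)*(c + 1)*(c + 3)*(c + 4)*(c - 5)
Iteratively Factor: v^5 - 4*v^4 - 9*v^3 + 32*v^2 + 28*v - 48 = (v - 1)*(v^4 - 3*v^3 - 12*v^2 + 20*v + 48) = (v - 3)*(v - 1)*(v^3 - 12*v - 16) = (v - 4)*(v - 3)*(v - 1)*(v^2 + 4*v + 4) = (v - 4)*(v - 3)*(v - 1)*(v + 2)*(v + 2)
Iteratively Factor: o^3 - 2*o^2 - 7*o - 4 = (o - 4)*(o^2 + 2*o + 1) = (o - 4)*(o + 1)*(o + 1)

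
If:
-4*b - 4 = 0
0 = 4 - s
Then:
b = -1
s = 4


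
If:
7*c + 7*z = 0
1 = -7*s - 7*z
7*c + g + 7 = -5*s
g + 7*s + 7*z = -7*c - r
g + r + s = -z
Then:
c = 6/49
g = -380/49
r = 387/49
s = -1/49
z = -6/49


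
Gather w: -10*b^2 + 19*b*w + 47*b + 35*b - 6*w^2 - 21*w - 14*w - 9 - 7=-10*b^2 + 82*b - 6*w^2 + w*(19*b - 35) - 16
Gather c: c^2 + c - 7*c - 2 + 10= c^2 - 6*c + 8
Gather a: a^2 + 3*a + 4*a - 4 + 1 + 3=a^2 + 7*a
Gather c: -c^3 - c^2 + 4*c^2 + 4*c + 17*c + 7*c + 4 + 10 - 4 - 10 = -c^3 + 3*c^2 + 28*c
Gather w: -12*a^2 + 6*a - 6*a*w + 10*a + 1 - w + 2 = -12*a^2 + 16*a + w*(-6*a - 1) + 3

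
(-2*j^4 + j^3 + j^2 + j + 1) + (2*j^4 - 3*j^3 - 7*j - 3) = -2*j^3 + j^2 - 6*j - 2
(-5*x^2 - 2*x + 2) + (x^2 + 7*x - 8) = -4*x^2 + 5*x - 6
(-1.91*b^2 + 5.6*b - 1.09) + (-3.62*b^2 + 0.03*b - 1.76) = -5.53*b^2 + 5.63*b - 2.85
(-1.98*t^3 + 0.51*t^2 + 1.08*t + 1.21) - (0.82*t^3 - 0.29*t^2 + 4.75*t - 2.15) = -2.8*t^3 + 0.8*t^2 - 3.67*t + 3.36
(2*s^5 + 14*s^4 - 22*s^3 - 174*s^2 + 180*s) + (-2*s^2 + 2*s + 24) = 2*s^5 + 14*s^4 - 22*s^3 - 176*s^2 + 182*s + 24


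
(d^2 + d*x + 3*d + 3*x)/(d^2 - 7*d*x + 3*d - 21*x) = (-d - x)/(-d + 7*x)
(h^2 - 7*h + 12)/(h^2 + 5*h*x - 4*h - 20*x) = (h - 3)/(h + 5*x)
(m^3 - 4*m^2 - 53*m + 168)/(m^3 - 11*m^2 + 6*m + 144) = (m^2 + 4*m - 21)/(m^2 - 3*m - 18)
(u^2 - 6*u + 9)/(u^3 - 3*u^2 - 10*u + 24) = (u^2 - 6*u + 9)/(u^3 - 3*u^2 - 10*u + 24)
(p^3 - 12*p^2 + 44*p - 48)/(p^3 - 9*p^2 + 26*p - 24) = (p - 6)/(p - 3)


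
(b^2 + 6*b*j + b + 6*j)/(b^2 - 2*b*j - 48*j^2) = (b + 1)/(b - 8*j)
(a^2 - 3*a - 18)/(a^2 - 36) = (a + 3)/(a + 6)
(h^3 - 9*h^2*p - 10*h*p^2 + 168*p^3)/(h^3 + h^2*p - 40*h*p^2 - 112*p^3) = (h - 6*p)/(h + 4*p)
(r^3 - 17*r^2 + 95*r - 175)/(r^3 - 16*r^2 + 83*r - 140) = (r - 5)/(r - 4)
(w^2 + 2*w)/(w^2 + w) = (w + 2)/(w + 1)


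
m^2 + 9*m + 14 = (m + 2)*(m + 7)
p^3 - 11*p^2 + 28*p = p*(p - 7)*(p - 4)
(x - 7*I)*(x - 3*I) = x^2 - 10*I*x - 21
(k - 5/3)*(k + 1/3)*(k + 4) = k^3 + 8*k^2/3 - 53*k/9 - 20/9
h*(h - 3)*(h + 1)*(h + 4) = h^4 + 2*h^3 - 11*h^2 - 12*h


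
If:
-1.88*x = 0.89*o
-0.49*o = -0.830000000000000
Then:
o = 1.69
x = -0.80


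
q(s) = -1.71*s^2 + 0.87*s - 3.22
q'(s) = 0.87 - 3.42*s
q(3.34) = -19.39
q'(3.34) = -10.55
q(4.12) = -28.66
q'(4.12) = -13.22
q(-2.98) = -21.00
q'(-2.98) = 11.06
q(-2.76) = -18.65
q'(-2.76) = 10.31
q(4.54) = -34.52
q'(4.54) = -14.66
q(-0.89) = -5.35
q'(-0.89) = 3.91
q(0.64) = -3.36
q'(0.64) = -1.32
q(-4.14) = -36.13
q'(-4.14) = 15.03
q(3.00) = -16.00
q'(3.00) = -9.39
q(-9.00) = -149.56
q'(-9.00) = 31.65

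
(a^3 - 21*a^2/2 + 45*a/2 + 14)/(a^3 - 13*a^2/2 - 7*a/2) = (a - 4)/a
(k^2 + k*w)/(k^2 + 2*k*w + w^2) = k/(k + w)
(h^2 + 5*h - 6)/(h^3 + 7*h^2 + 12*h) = (h^2 + 5*h - 6)/(h*(h^2 + 7*h + 12))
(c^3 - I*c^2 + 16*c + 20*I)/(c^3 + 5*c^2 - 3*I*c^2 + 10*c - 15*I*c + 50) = (c + 2*I)/(c + 5)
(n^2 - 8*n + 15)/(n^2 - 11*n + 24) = (n - 5)/(n - 8)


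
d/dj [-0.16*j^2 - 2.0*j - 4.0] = -0.32*j - 2.0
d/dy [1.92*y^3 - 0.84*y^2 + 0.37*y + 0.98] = 5.76*y^2 - 1.68*y + 0.37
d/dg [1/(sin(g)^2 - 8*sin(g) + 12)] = 2*(4 - sin(g))*cos(g)/(sin(g)^2 - 8*sin(g) + 12)^2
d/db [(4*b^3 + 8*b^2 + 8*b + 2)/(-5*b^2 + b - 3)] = 2*(-10*b^4 + 4*b^3 + 6*b^2 - 14*b - 13)/(25*b^4 - 10*b^3 + 31*b^2 - 6*b + 9)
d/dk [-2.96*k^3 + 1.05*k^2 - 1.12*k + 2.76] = -8.88*k^2 + 2.1*k - 1.12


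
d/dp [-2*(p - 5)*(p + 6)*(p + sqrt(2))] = -6*p^2 - 4*sqrt(2)*p - 4*p - 2*sqrt(2) + 60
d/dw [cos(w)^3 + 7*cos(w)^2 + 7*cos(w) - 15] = (3*sin(w)^2 - 14*cos(w) - 10)*sin(w)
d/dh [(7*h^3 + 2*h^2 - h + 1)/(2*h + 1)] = (28*h^3 + 25*h^2 + 4*h - 3)/(4*h^2 + 4*h + 1)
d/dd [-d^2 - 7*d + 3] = -2*d - 7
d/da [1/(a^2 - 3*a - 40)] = (3 - 2*a)/(-a^2 + 3*a + 40)^2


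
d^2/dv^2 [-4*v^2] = -8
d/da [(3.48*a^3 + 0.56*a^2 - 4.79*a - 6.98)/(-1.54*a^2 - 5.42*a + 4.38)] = (-5.3592*a^4 - 37.7232*a^3 + 35.3154*a^2 - 16.5928*a - 58.8118)/(2.3716*a^4 + 16.6936*a^3 + 15.886*a^2 - 47.4792*a + 19.1844)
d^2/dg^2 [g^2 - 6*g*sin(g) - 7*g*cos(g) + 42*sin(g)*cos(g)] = 6*g*sin(g) + 7*g*cos(g) + 14*sin(g) - 84*sin(2*g) - 12*cos(g) + 2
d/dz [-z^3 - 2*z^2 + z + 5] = -3*z^2 - 4*z + 1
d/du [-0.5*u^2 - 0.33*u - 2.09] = -1.0*u - 0.33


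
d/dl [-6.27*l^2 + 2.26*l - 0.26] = 2.26 - 12.54*l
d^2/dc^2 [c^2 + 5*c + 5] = 2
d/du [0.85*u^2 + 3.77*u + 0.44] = 1.7*u + 3.77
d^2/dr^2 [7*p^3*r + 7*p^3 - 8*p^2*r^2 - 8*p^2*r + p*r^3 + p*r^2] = 2*p*(-8*p + 3*r + 1)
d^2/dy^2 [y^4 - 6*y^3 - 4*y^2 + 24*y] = 12*y^2 - 36*y - 8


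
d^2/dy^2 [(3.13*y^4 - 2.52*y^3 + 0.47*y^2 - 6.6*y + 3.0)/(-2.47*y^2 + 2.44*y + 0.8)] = (-38.191634*y^6 + 113.183304*y^5 - 74.699328*y^4 + 17.075712*y^3 - 109.91268*y^2 + 196.4088*y - 73.9456)/(15.069223*y^6 - 44.658588*y^5 + 29.474016*y^4 + 14.401856*y^3 - 9.54624*y^2 - 4.6848*y - 0.512)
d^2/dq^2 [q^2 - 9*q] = 2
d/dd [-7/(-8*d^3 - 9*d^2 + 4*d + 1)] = 14*(-12*d^2 - 9*d + 2)/(8*d^3 + 9*d^2 - 4*d - 1)^2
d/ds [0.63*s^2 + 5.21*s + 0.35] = 1.26*s + 5.21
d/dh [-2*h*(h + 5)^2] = 2*(-3*h - 5)*(h + 5)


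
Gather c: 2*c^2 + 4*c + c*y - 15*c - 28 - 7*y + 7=2*c^2 + c*(y - 11) - 7*y - 21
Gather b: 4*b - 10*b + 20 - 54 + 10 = -6*b - 24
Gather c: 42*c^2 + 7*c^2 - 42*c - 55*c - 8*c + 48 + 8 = 49*c^2 - 105*c + 56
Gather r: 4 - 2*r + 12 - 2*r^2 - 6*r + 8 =-2*r^2 - 8*r + 24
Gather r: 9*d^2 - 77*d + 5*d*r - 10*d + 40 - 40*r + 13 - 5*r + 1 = 9*d^2 - 87*d + r*(5*d - 45) + 54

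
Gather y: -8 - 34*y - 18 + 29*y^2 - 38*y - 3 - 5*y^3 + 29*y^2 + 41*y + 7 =-5*y^3 + 58*y^2 - 31*y - 22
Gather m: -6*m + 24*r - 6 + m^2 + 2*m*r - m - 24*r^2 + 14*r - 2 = m^2 + m*(2*r - 7) - 24*r^2 + 38*r - 8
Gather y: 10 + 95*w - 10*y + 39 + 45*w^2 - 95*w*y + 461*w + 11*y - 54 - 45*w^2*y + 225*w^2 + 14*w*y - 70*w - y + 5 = 270*w^2 + 486*w + y*(-45*w^2 - 81*w)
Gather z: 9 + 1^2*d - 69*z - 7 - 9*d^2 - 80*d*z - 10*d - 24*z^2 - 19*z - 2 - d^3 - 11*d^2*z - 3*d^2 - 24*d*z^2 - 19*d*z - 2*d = -d^3 - 12*d^2 - 11*d + z^2*(-24*d - 24) + z*(-11*d^2 - 99*d - 88)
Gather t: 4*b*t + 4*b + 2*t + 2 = 4*b + t*(4*b + 2) + 2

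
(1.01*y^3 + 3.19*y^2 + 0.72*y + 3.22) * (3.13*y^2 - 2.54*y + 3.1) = 3.1613*y^5 + 7.4193*y^4 - 2.718*y^3 + 18.1388*y^2 - 5.9468*y + 9.982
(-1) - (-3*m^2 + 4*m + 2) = 3*m^2 - 4*m - 3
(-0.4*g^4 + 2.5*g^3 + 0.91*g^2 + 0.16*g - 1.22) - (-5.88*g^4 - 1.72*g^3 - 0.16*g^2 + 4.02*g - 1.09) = 5.48*g^4 + 4.22*g^3 + 1.07*g^2 - 3.86*g - 0.13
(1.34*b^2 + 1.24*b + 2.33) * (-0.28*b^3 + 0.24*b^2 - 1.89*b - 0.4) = -0.3752*b^5 - 0.0256*b^4 - 2.8874*b^3 - 2.3204*b^2 - 4.8997*b - 0.932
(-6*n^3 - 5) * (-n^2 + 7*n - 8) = 6*n^5 - 42*n^4 + 48*n^3 + 5*n^2 - 35*n + 40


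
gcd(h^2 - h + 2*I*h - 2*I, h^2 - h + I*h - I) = h - 1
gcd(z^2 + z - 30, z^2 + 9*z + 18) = z + 6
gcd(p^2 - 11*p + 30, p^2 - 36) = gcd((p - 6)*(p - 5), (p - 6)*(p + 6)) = p - 6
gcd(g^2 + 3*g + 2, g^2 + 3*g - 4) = 1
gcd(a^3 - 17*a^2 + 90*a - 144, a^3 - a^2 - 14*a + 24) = a - 3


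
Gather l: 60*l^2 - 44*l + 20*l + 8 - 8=60*l^2 - 24*l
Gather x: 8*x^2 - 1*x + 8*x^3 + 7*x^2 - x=8*x^3 + 15*x^2 - 2*x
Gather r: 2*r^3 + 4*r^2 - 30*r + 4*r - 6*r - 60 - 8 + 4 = 2*r^3 + 4*r^2 - 32*r - 64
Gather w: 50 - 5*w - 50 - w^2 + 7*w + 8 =-w^2 + 2*w + 8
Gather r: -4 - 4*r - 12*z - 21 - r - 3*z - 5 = -5*r - 15*z - 30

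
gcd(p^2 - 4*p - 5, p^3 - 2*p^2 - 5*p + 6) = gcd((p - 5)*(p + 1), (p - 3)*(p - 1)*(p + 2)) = 1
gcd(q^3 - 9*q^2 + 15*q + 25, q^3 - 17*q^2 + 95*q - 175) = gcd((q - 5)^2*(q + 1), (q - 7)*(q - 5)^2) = q^2 - 10*q + 25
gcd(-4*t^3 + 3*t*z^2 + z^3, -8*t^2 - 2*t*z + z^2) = 2*t + z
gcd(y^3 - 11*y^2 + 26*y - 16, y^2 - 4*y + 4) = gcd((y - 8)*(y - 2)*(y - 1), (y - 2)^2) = y - 2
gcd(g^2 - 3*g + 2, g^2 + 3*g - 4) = g - 1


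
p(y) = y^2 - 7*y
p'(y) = 2*y - 7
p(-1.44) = 12.15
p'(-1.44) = -9.88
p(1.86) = -9.56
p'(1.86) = -3.28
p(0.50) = -3.25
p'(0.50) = -6.00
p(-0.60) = 4.56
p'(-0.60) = -8.20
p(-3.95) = 43.25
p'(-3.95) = -14.90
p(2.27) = -10.74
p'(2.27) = -2.46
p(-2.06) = 18.66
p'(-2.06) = -11.12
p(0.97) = -5.85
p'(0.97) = -5.06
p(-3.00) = 30.00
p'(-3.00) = -13.00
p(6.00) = -6.00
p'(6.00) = 5.00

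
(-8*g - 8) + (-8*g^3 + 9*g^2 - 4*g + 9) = -8*g^3 + 9*g^2 - 12*g + 1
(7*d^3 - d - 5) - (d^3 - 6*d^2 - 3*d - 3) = 6*d^3 + 6*d^2 + 2*d - 2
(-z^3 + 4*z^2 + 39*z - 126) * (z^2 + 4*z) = -z^5 + 55*z^3 + 30*z^2 - 504*z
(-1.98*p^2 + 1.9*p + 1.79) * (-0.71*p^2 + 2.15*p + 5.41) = 1.4058*p^4 - 5.606*p^3 - 7.8977*p^2 + 14.1275*p + 9.6839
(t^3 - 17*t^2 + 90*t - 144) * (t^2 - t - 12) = t^5 - 18*t^4 + 95*t^3 - 30*t^2 - 936*t + 1728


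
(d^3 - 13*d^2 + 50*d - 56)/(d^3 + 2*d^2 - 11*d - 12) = (d^3 - 13*d^2 + 50*d - 56)/(d^3 + 2*d^2 - 11*d - 12)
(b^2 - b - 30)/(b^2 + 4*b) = (b^2 - b - 30)/(b*(b + 4))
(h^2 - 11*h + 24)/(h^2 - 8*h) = (h - 3)/h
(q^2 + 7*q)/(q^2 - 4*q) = (q + 7)/(q - 4)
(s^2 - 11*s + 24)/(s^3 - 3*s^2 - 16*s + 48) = (s - 8)/(s^2 - 16)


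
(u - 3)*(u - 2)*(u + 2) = u^3 - 3*u^2 - 4*u + 12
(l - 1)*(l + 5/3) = l^2 + 2*l/3 - 5/3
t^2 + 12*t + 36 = (t + 6)^2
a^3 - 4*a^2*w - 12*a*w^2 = a*(a - 6*w)*(a + 2*w)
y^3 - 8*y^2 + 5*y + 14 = (y - 7)*(y - 2)*(y + 1)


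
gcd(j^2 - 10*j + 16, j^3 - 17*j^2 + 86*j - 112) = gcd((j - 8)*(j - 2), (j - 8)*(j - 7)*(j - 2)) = j^2 - 10*j + 16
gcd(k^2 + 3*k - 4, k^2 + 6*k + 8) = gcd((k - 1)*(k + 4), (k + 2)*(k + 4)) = k + 4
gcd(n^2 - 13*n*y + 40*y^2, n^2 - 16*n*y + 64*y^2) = -n + 8*y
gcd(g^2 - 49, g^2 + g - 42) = g + 7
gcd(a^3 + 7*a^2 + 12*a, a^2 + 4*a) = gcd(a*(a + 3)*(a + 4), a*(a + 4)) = a^2 + 4*a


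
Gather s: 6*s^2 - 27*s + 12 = 6*s^2 - 27*s + 12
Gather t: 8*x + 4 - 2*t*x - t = t*(-2*x - 1) + 8*x + 4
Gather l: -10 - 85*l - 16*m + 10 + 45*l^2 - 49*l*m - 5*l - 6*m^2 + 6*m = 45*l^2 + l*(-49*m - 90) - 6*m^2 - 10*m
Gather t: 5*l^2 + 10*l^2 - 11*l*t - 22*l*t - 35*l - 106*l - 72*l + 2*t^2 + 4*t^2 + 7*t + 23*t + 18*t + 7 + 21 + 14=15*l^2 - 213*l + 6*t^2 + t*(48 - 33*l) + 42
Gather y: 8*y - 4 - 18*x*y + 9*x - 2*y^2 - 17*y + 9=9*x - 2*y^2 + y*(-18*x - 9) + 5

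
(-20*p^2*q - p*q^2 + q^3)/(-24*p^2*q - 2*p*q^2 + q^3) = (5*p - q)/(6*p - q)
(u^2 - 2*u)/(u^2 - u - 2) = u/(u + 1)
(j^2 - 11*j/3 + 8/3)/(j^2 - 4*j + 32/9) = 3*(j - 1)/(3*j - 4)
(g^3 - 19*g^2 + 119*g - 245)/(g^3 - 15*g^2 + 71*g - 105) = (g - 7)/(g - 3)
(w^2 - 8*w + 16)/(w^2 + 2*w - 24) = (w - 4)/(w + 6)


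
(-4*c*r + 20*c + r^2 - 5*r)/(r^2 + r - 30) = (-4*c + r)/(r + 6)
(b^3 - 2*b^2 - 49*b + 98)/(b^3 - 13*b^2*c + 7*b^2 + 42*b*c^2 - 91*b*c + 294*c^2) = (b^2 - 9*b + 14)/(b^2 - 13*b*c + 42*c^2)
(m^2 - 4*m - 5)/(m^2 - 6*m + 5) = (m + 1)/(m - 1)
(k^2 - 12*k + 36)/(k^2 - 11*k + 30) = (k - 6)/(k - 5)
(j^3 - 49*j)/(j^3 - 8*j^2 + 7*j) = (j + 7)/(j - 1)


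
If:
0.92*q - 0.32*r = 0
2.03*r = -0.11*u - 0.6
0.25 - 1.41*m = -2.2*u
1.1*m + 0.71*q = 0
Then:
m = 0.07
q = -0.10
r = -0.29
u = -0.07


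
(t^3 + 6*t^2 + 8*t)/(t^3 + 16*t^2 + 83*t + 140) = t*(t + 2)/(t^2 + 12*t + 35)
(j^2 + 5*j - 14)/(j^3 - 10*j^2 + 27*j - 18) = (j^2 + 5*j - 14)/(j^3 - 10*j^2 + 27*j - 18)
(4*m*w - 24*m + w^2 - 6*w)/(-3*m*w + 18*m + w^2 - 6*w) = (4*m + w)/(-3*m + w)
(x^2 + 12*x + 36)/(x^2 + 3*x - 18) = (x + 6)/(x - 3)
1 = 1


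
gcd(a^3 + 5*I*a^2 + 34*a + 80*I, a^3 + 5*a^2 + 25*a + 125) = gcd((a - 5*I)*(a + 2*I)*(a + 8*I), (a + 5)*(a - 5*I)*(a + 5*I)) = a - 5*I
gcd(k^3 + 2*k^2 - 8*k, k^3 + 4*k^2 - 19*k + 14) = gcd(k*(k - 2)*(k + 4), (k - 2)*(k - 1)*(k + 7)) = k - 2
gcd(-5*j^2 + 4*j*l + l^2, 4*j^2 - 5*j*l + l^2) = j - l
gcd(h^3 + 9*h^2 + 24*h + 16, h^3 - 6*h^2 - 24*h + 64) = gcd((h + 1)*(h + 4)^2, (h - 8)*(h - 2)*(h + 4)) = h + 4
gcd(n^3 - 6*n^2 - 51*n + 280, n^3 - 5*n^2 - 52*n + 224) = n^2 - n - 56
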